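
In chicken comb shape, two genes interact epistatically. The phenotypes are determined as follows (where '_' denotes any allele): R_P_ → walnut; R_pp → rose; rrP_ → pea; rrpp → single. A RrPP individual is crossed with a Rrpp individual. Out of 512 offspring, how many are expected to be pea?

Cross: RrPP × Rrpp — consider each gene separately:
R gene: Rr × Rr → 1 RR, 2 Rr, 1 rr → 3 R_ : 1 rr (out of 4)
P gene: PP × pp → 4 Pp → 4 P_ (out of 4)
Genotype classes (out of 4 × 4 = 16): R_P_ = 3×4 = 12; rrP_ = 1×4 = 4
Apply the phenotype rules: R_P_ (12) → walnut; rrP_ (4) → pea
Phenotype counts (out of 16): 12 walnut, 4 pea
pea: 4 out of 16 → fraction 1/4
Expected count = 1/4 × 512 = 128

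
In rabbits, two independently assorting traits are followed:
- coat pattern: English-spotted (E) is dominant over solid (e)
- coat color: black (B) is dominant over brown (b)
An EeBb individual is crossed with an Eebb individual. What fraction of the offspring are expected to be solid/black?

Dihybrid cross EeBb × Eebb — consider each gene separately:
coat pattern: Ee × Ee → 1 EE, 2 Ee, 1 ee → 3 E_ : 1 ee (out of 4)
coat color: Bb × bb → 2 Bb, 2 bb → 2 B_ : 2 bb (out of 4)
Combine (counts out of 4 × 4 = 16): English-spotted/black (E_B_) = 3×2 = 6; English-spotted/brown (E_bb) = 3×2 = 6; solid/black (eeB_) = 1×2 = 2; solid/brown (eebb) = 1×2 = 2
Phenotype counts (out of 16): 6 English-spotted/black, 6 English-spotted/brown, 2 solid/black, 2 solid/brown
solid/black: 2 out of 16
Probability: 2/16 = 1/8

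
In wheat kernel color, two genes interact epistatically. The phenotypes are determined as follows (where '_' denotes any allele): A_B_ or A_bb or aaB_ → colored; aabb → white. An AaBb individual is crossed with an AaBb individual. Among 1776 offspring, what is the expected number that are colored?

Cross: AaBb × AaBb — consider each gene separately:
A gene: Aa × Aa → 1 AA, 2 Aa, 1 aa → 3 A_ : 1 aa (out of 4)
B gene: Bb × Bb → 1 BB, 2 Bb, 1 bb → 3 B_ : 1 bb (out of 4)
Genotype classes (out of 4 × 4 = 16): A_B_ = 3×3 = 9; A_bb = 3×1 = 3; aaB_ = 1×3 = 3; aabb = 1×1 = 1
Apply the phenotype rules: A_B_ (9) + A_bb (3) + aaB_ (3) → colored; aabb (1) → white
Phenotype counts (out of 16): 15 colored, 1 white
colored: 15 out of 16 → fraction 15/16
Expected count = 15/16 × 1776 = 1665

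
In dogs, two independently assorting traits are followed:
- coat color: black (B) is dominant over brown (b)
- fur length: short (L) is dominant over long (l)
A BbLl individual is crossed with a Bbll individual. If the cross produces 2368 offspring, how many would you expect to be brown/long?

Dihybrid cross BbLl × Bbll — consider each gene separately:
coat color: Bb × Bb → 1 BB, 2 Bb, 1 bb → 3 B_ : 1 bb (out of 4)
fur length: Ll × ll → 2 Ll, 2 ll → 2 L_ : 2 ll (out of 4)
Combine (counts out of 4 × 4 = 16): black/short (B_L_) = 3×2 = 6; black/long (B_ll) = 3×2 = 6; brown/short (bbL_) = 1×2 = 2; brown/long (bbll) = 1×2 = 2
Phenotype counts (out of 16): 6 black/short, 6 black/long, 2 brown/short, 2 brown/long
brown/long: 2 out of 16 → fraction 1/8
Expected count = 1/8 × 2368 = 296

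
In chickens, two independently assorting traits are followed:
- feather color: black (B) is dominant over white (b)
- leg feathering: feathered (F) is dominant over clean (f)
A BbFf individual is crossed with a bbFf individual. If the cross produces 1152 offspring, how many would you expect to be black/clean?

Dihybrid cross BbFf × bbFf — consider each gene separately:
feather color: Bb × bb → 2 Bb, 2 bb → 2 B_ : 2 bb (out of 4)
leg feathering: Ff × Ff → 1 FF, 2 Ff, 1 ff → 3 F_ : 1 ff (out of 4)
Combine (counts out of 4 × 4 = 16): black/feathered (B_F_) = 2×3 = 6; black/clean (B_ff) = 2×1 = 2; white/feathered (bbF_) = 2×3 = 6; white/clean (bbff) = 2×1 = 2
Phenotype counts (out of 16): 6 black/feathered, 2 black/clean, 6 white/feathered, 2 white/clean
black/clean: 2 out of 16 → fraction 1/8
Expected count = 1/8 × 1152 = 144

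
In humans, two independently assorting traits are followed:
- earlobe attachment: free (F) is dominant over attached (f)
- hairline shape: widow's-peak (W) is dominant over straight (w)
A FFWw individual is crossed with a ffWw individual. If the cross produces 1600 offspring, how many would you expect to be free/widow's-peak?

Dihybrid cross FFWw × ffWw — consider each gene separately:
earlobe attachment: FF × ff → 4 Ff → 4 F_ (out of 4)
hairline shape: Ww × Ww → 1 WW, 2 Ww, 1 ww → 3 W_ : 1 ww (out of 4)
Combine (counts out of 4 × 4 = 16): free/widow's-peak (F_W_) = 4×3 = 12; free/straight (F_ww) = 4×1 = 4
Phenotype counts (out of 16): 12 free/widow's-peak, 4 free/straight
free/widow's-peak: 12 out of 16 → fraction 3/4
Expected count = 3/4 × 1600 = 1200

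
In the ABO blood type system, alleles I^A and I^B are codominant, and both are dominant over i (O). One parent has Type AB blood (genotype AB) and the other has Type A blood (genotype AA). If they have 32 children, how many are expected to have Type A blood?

Cross: AB × AA
Possible offspring genotypes: 2 AA, 2 AB
Blood type counts: 2 Type A, 2 Type AB
Probability of Type A: 2/4 = 1/2
Expected count = 1/2 × 32 = 16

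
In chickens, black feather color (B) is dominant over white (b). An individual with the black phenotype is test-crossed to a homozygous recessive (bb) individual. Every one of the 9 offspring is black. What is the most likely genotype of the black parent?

Test cross: ? × bb
All offspring are black.
If the unknown parent were heterozygous (Bb), about half of 9 offspring would be white; none are. The unknown parent is most likely homozygous dominant (BB).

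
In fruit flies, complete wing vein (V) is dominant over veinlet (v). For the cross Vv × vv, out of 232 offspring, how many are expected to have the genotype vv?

Punnett square for Vv × vv:
Offspring genotypes: 2 Vv, 2 vv
Total offspring: 4
Count with target: 2
Probability: 2/4 = 1/2
Expected count = 1/2 × 232 = 116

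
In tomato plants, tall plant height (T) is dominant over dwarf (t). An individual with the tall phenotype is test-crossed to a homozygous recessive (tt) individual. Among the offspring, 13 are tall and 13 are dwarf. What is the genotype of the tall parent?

Test cross: ? × tt
Offspring: 13 tall, 13 dwarf — approximately 1:1.
A 1:1 ratio in a test cross indicates the unknown parent is heterozygous (Tt).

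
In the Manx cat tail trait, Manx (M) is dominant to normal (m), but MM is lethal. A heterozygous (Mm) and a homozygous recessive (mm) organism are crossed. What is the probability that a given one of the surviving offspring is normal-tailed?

Cross: Mm × mm
Punnett square offspring (before lethality): 2 Mm, 2 mm
No MM offspring are produced in this cross.
normal-tailed: 2 out of 4
Probability: 2/4 = 1/2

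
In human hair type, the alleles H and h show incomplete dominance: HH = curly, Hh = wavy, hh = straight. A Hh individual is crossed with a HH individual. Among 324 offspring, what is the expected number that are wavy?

Punnett square for Hh × HH:
Offspring genotypes: 2 HH, 2 Hh
Phenotype counts: 2 curly, 2 wavy
wavy: 2 out of 4 → fraction 1/2
Expected count = 1/2 × 324 = 162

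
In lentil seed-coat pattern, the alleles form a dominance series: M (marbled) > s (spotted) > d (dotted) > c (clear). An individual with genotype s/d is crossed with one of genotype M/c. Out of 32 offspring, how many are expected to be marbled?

Cross: s/d × M/c
Allele dominance: M > s > d > c
Offspring genotypes: 1 M/s, 1 s/c, 1 M/d, 1 d/c
Phenotype counts: 2 marbled, 1 spotted, 1 dotted
marbled: 2 out of 4 → fraction 1/2
Expected count = 1/2 × 32 = 16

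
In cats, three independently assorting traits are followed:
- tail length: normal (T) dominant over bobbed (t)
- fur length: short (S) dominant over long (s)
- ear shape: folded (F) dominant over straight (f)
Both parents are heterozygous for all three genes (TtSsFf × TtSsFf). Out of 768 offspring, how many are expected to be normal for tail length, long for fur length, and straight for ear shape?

Trihybrid cross: TtSsFf × TtSsFf
Each trait segregates independently with a 3:1 phenotypic ratio, so each gene contributes 3/4 (dominant) or 1/4 (recessive).
Target: normal (tail length), long (fur length), straight (ear shape)
Probability = product of independent per-trait probabilities
= 3/4 × 1/4 × 1/4 = 3/64
Expected count = 3/64 × 768 = 36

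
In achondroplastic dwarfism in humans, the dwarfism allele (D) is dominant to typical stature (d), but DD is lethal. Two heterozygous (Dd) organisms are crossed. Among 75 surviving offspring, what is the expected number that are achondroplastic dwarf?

Cross: Dd × Dd
Punnett square offspring (before lethality): 1 DD, 2 Dd, 1 dd
The DD genotype is lethal (embryos die); surviving offspring: 2 Dd, 1 dd
achondroplastic dwarf: 2 out of 3 → fraction 2/3
Expected count = 2/3 × 75 = 50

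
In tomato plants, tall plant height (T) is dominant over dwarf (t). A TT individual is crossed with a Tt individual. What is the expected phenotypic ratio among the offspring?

Punnett square for TT × Tt:
Offspring genotypes: 2 TT, 2 Tt
tall: 4, dwarf: 0
Ratio: all tall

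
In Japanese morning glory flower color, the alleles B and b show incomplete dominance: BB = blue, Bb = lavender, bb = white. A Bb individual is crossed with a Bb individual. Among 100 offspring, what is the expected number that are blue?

Punnett square for Bb × Bb:
Offspring genotypes: 1 BB, 2 Bb, 1 bb
Phenotype counts: 1 blue, 2 lavender, 1 white
blue: 1 out of 4 → fraction 1/4
Expected count = 1/4 × 100 = 25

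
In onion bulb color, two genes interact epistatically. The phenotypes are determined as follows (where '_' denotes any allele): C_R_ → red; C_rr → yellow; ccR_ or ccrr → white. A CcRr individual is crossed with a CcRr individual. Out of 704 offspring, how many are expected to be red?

Cross: CcRr × CcRr — consider each gene separately:
C gene: Cc × Cc → 1 CC, 2 Cc, 1 cc → 3 C_ : 1 cc (out of 4)
R gene: Rr × Rr → 1 RR, 2 Rr, 1 rr → 3 R_ : 1 rr (out of 4)
Genotype classes (out of 4 × 4 = 16): C_R_ = 3×3 = 9; C_rr = 3×1 = 3; ccR_ = 1×3 = 3; ccrr = 1×1 = 1
Apply the phenotype rules: C_R_ (9) → red; C_rr (3) → yellow; ccR_ (3) + ccrr (1) → white
Phenotype counts (out of 16): 9 red, 3 yellow, 4 white
red: 9 out of 16 → fraction 9/16
Expected count = 9/16 × 704 = 396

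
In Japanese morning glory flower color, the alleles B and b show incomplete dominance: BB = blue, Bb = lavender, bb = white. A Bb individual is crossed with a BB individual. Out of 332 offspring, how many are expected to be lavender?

Punnett square for Bb × BB:
Offspring genotypes: 2 BB, 2 Bb
Phenotype counts: 2 blue, 2 lavender
lavender: 2 out of 4 → fraction 1/2
Expected count = 1/2 × 332 = 166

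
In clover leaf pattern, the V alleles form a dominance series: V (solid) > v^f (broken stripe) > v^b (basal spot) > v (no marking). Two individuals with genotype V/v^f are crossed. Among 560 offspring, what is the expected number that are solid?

Cross: V/v^f × V/v^f
Allele dominance: V > v^f > v^b > v
Offspring genotypes: 1 V/V, 2 V/v^f, 1 v^f/v^f
Phenotype counts: 3 solid, 1 broken stripe
solid: 3 out of 4 → fraction 3/4
Expected count = 3/4 × 560 = 420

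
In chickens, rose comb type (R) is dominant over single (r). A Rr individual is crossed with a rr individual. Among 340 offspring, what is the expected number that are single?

Punnett square for Rr × rr:
Offspring genotypes: 2 Rr, 2 rr
rose: 2, single: 2
single: 2 out of 4 → fraction 1/2
Expected count = 1/2 × 340 = 170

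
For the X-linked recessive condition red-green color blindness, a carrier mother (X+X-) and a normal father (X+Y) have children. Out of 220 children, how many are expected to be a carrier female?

Cross: X+X- × X+Y
Offspring: 1 X+X+, 1 X+Y, 1 X+X-, 1 X-Y
Probability of a carrier female: 1/4
Expected count = 1/4 × 220 = 55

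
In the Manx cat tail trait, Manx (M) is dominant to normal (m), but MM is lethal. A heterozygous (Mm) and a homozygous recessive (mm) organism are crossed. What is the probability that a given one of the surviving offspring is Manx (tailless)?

Cross: Mm × mm
Punnett square offspring (before lethality): 2 Mm, 2 mm
No MM offspring are produced in this cross.
Manx (tailless): 2 out of 4
Probability: 2/4 = 1/2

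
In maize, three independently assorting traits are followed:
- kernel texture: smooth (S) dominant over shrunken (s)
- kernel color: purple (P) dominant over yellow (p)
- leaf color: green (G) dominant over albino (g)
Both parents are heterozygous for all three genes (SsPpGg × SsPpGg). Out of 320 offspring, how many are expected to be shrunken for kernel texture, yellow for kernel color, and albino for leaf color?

Trihybrid cross: SsPpGg × SsPpGg
Each trait segregates independently with a 3:1 phenotypic ratio, so each gene contributes 3/4 (dominant) or 1/4 (recessive).
Target: shrunken (kernel texture), yellow (kernel color), albino (leaf color)
Probability = product of independent per-trait probabilities
= 1/4 × 1/4 × 1/4 = 1/64
Expected count = 1/64 × 320 = 5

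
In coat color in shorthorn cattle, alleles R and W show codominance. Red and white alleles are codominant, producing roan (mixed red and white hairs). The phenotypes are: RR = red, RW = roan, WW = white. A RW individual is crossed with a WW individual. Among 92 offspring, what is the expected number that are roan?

Punnett square for RW × WW:
Offspring genotypes: 2 RW, 2 WW
Phenotype counts: 2 roan, 2 white
roan: 2 out of 4 → fraction 1/2
Expected count = 1/2 × 92 = 46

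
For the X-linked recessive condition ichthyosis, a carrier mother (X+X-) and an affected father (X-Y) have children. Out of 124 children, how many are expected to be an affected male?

Cross: X+X- × X-Y
Offspring: 1 X+X-, 1 X+Y, 1 X-X-, 1 X-Y
Probability of an affected male: 1/4
Expected count = 1/4 × 124 = 31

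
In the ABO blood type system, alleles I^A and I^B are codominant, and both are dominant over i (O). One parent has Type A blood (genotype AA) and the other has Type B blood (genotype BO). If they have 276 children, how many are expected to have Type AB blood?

Cross: AA × BO
Possible offspring genotypes: 2 AB, 2 AO
Blood type counts: 2 Type AB, 2 Type A
Probability of Type AB: 2/4 = 1/2
Expected count = 1/2 × 276 = 138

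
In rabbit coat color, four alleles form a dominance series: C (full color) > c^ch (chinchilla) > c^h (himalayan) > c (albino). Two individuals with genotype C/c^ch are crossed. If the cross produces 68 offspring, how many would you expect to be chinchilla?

Cross: C/c^ch × C/c^ch
Allele dominance: C > c^ch > c^h > c
Offspring genotypes: 1 C/C, 2 C/c^ch, 1 c^ch/c^ch
Phenotype counts: 3 full color, 1 chinchilla
chinchilla: 1 out of 4 → fraction 1/4
Expected count = 1/4 × 68 = 17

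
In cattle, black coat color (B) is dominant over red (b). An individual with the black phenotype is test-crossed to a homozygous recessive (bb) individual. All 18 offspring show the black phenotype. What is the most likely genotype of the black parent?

Test cross: ? × bb
All offspring are black.
If the unknown parent were heterozygous (Bb), about half of 18 offspring would be red; none are. The unknown parent is most likely homozygous dominant (BB).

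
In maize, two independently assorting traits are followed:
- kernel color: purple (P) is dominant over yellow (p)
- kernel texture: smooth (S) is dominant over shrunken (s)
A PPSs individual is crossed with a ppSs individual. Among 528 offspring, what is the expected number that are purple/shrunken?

Dihybrid cross PPSs × ppSs — consider each gene separately:
kernel color: PP × pp → 4 Pp → 4 P_ (out of 4)
kernel texture: Ss × Ss → 1 SS, 2 Ss, 1 ss → 3 S_ : 1 ss (out of 4)
Combine (counts out of 4 × 4 = 16): purple/smooth (P_S_) = 4×3 = 12; purple/shrunken (P_ss) = 4×1 = 4
Phenotype counts (out of 16): 12 purple/smooth, 4 purple/shrunken
purple/shrunken: 4 out of 16 → fraction 1/4
Expected count = 1/4 × 528 = 132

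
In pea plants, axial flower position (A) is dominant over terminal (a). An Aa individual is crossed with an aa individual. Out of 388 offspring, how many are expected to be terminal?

Punnett square for Aa × aa:
Offspring genotypes: 2 Aa, 2 aa
axial: 2, terminal: 2
terminal: 2 out of 4 → fraction 1/2
Expected count = 1/2 × 388 = 194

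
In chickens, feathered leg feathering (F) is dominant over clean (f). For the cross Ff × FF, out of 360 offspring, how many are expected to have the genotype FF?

Punnett square for Ff × FF:
Offspring genotypes: 2 FF, 2 Ff
Total offspring: 4
Count with target: 2
Probability: 2/4 = 1/2
Expected count = 1/2 × 360 = 180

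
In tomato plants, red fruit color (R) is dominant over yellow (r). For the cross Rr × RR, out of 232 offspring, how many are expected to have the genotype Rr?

Punnett square for Rr × RR:
Offspring genotypes: 2 RR, 2 Rr
Total offspring: 4
Count with target: 2
Probability: 2/4 = 1/2
Expected count = 1/2 × 232 = 116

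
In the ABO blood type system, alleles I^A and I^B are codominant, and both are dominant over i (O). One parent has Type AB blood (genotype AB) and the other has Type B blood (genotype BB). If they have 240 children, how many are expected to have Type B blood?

Cross: AB × BB
Possible offspring genotypes: 2 AB, 2 BB
Blood type counts: 2 Type AB, 2 Type B
Probability of Type B: 2/4 = 1/2
Expected count = 1/2 × 240 = 120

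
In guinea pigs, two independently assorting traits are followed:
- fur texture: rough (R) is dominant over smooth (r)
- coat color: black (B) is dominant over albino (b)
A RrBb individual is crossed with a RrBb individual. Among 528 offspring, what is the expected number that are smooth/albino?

Dihybrid cross RrBb × RrBb — consider each gene separately:
fur texture: Rr × Rr → 1 RR, 2 Rr, 1 rr → 3 R_ : 1 rr (out of 4)
coat color: Bb × Bb → 1 BB, 2 Bb, 1 bb → 3 B_ : 1 bb (out of 4)
Combine (counts out of 4 × 4 = 16): rough/black (R_B_) = 3×3 = 9; rough/albino (R_bb) = 3×1 = 3; smooth/black (rrB_) = 1×3 = 3; smooth/albino (rrbb) = 1×1 = 1
Phenotype counts (out of 16): 9 rough/black, 3 rough/albino, 3 smooth/black, 1 smooth/albino
smooth/albino: 1 out of 16 → fraction 1/16
Expected count = 1/16 × 528 = 33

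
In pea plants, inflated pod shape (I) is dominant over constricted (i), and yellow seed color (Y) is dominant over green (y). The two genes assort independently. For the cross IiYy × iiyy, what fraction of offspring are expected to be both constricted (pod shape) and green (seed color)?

Dihybrid cross IiYy × iiyy — consider each gene separately:
pod shape: Ii × ii → 2 Ii, 2 ii → 2 I_ : 2 ii (out of 4)
seed color: Yy × yy → 2 Yy, 2 yy → 2 Y_ : 2 yy (out of 4)
Looking for: constricted (ii) and green (yy)
P(constricted) = 2/4, P(green) = 2/4
P(both) = 2/4 × 2/4 = 4/16 = 1/4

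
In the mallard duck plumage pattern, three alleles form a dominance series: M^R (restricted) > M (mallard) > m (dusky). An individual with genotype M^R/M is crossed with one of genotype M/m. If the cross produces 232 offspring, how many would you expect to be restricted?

Cross: M^R/M × M/m
Allele dominance: M^R > M > m
Offspring genotypes: 1 M^R/M, 1 M^R/m, 1 M/M, 1 M/m
Phenotype counts: 2 restricted, 2 mallard
restricted: 2 out of 4 → fraction 1/2
Expected count = 1/2 × 232 = 116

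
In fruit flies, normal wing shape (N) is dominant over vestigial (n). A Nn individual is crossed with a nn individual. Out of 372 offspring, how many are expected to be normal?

Punnett square for Nn × nn:
Offspring genotypes: 2 Nn, 2 nn
normal: 2, vestigial: 2
normal: 2 out of 4 → fraction 1/2
Expected count = 1/2 × 372 = 186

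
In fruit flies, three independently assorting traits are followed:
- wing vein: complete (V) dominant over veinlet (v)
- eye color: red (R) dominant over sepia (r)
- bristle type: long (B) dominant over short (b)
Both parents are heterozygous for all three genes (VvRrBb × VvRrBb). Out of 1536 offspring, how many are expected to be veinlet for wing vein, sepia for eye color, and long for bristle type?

Trihybrid cross: VvRrBb × VvRrBb
Each trait segregates independently with a 3:1 phenotypic ratio, so each gene contributes 3/4 (dominant) or 1/4 (recessive).
Target: veinlet (wing vein), sepia (eye color), long (bristle type)
Probability = product of independent per-trait probabilities
= 1/4 × 1/4 × 3/4 = 3/64
Expected count = 3/64 × 1536 = 72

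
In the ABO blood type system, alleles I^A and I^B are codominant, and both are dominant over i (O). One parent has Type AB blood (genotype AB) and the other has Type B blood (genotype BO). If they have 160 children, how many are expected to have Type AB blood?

Cross: AB × BO
Possible offspring genotypes: 1 AB, 1 AO, 1 BB, 1 BO
Blood type counts: 1 Type AB, 1 Type A, 2 Type B
Probability of Type AB: 1/4
Expected count = 1/4 × 160 = 40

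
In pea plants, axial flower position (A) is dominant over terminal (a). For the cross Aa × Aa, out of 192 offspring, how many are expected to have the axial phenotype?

Punnett square for Aa × Aa:
Offspring genotypes: 1 AA, 2 Aa, 1 aa
Total offspring: 4
Count with target: 3
Probability: 3/4
Expected count = 3/4 × 192 = 144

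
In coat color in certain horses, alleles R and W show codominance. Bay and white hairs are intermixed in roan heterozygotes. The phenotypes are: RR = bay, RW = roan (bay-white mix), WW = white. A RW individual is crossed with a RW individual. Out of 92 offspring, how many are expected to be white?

Punnett square for RW × RW:
Offspring genotypes: 1 RR, 2 RW, 1 WW
Phenotype counts: 1 bay, 2 roan (bay-white mix), 1 white
white: 1 out of 4 → fraction 1/4
Expected count = 1/4 × 92 = 23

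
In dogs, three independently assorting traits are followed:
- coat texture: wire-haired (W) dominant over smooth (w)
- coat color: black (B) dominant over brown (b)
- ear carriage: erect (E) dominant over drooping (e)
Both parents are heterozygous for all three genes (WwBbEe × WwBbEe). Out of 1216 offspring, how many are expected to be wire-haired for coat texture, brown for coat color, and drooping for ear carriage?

Trihybrid cross: WwBbEe × WwBbEe
Each trait segregates independently with a 3:1 phenotypic ratio, so each gene contributes 3/4 (dominant) or 1/4 (recessive).
Target: wire-haired (coat texture), brown (coat color), drooping (ear carriage)
Probability = product of independent per-trait probabilities
= 3/4 × 1/4 × 1/4 = 3/64
Expected count = 3/64 × 1216 = 57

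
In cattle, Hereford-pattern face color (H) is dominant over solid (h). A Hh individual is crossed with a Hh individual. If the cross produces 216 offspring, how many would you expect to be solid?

Punnett square for Hh × Hh:
Offspring genotypes: 1 HH, 2 Hh, 1 hh
Hereford-pattern: 3, solid: 1
solid: 1 out of 4 → fraction 1/4
Expected count = 1/4 × 216 = 54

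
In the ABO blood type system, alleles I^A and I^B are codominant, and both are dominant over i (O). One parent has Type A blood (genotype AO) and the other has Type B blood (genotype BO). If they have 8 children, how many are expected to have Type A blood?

Cross: AO × BO
Possible offspring genotypes: 1 AB, 1 AO, 1 BO, 1 OO
Blood type counts: 1 Type AB, 1 Type A, 1 Type B, 1 Type O
Probability of Type A: 1/4
Expected count = 1/4 × 8 = 2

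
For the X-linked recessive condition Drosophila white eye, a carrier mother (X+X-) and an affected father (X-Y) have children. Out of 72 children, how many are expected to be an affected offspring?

Cross: X+X- × X-Y
Offspring: 1 X+X-, 1 X+Y, 1 X-X-, 1 X-Y
Probability of an affected offspring: 2/4 = 1/2
Expected count = 1/2 × 72 = 36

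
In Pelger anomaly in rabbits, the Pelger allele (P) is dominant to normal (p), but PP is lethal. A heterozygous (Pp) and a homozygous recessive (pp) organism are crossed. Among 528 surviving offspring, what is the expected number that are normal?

Cross: Pp × pp
Punnett square offspring (before lethality): 2 Pp, 2 pp
No PP offspring are produced in this cross.
normal: 2 out of 4 → fraction 1/2
Expected count = 1/2 × 528 = 264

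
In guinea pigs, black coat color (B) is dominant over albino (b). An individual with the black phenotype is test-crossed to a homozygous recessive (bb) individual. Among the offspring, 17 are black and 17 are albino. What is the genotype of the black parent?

Test cross: ? × bb
Offspring: 17 black, 17 albino — approximately 1:1.
A 1:1 ratio in a test cross indicates the unknown parent is heterozygous (Bb).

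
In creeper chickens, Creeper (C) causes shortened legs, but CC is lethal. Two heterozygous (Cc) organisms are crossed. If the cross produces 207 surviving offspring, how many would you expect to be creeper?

Cross: Cc × Cc
Punnett square offspring (before lethality): 1 CC, 2 Cc, 1 cc
The CC genotype is lethal (embryos die); surviving offspring: 2 Cc, 1 cc
creeper: 2 out of 3 → fraction 2/3
Expected count = 2/3 × 207 = 138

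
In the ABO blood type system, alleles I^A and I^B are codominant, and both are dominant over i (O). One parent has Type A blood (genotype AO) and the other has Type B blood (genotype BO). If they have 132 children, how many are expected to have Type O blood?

Cross: AO × BO
Possible offspring genotypes: 1 AB, 1 AO, 1 BO, 1 OO
Blood type counts: 1 Type AB, 1 Type A, 1 Type B, 1 Type O
Probability of Type O: 1/4
Expected count = 1/4 × 132 = 33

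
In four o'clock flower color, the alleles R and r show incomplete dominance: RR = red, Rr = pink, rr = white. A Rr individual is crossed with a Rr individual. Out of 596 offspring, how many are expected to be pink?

Punnett square for Rr × Rr:
Offspring genotypes: 1 RR, 2 Rr, 1 rr
Phenotype counts: 1 red, 2 pink, 1 white
pink: 2 out of 4 → fraction 1/2
Expected count = 1/2 × 596 = 298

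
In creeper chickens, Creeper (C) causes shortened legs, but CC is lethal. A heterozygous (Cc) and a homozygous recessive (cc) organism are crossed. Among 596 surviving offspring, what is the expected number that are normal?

Cross: Cc × cc
Punnett square offspring (before lethality): 2 Cc, 2 cc
No CC offspring are produced in this cross.
normal: 2 out of 4 → fraction 1/2
Expected count = 1/2 × 596 = 298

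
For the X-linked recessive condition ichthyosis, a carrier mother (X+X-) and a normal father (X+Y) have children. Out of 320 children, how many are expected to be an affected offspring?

Cross: X+X- × X+Y
Offspring: 1 X+X+, 1 X+Y, 1 X+X-, 1 X-Y
Probability of an affected offspring: 1/4
Expected count = 1/4 × 320 = 80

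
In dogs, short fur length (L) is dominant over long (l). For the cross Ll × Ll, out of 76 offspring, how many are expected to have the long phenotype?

Punnett square for Ll × Ll:
Offspring genotypes: 1 LL, 2 Ll, 1 ll
Total offspring: 4
Count with target: 1
Probability: 1/4
Expected count = 1/4 × 76 = 19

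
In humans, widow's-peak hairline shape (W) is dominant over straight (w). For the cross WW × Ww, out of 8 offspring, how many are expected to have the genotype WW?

Punnett square for WW × Ww:
Offspring genotypes: 2 WW, 2 Ww
Total offspring: 4
Count with target: 2
Probability: 2/4 = 1/2
Expected count = 1/2 × 8 = 4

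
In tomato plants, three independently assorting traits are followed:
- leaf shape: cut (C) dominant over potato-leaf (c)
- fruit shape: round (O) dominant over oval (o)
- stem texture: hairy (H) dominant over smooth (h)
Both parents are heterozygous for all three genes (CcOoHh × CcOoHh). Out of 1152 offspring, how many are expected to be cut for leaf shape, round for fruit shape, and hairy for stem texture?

Trihybrid cross: CcOoHh × CcOoHh
Each trait segregates independently with a 3:1 phenotypic ratio, so each gene contributes 3/4 (dominant) or 1/4 (recessive).
Target: cut (leaf shape), round (fruit shape), hairy (stem texture)
Probability = product of independent per-trait probabilities
= 3/4 × 3/4 × 3/4 = 27/64
Expected count = 27/64 × 1152 = 486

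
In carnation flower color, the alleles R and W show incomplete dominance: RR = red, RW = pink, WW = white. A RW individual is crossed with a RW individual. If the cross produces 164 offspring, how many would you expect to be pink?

Punnett square for RW × RW:
Offspring genotypes: 1 RR, 2 RW, 1 WW
Phenotype counts: 1 red, 2 pink, 1 white
pink: 2 out of 4 → fraction 1/2
Expected count = 1/2 × 164 = 82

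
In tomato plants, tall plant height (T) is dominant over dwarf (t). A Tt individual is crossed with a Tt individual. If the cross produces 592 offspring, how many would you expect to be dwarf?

Punnett square for Tt × Tt:
Offspring genotypes: 1 TT, 2 Tt, 1 tt
tall: 3, dwarf: 1
dwarf: 1 out of 4 → fraction 1/4
Expected count = 1/4 × 592 = 148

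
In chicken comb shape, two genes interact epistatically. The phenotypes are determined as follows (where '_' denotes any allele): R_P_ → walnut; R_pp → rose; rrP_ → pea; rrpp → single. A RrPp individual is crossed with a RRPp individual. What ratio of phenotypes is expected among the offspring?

Cross: RrPp × RRPp — consider each gene separately:
R gene: Rr × RR → 2 RR, 2 Rr → 4 R_ (out of 4)
P gene: Pp × Pp → 1 PP, 2 Pp, 1 pp → 3 P_ : 1 pp (out of 4)
Genotype classes (out of 4 × 4 = 16): R_P_ = 4×3 = 12; R_pp = 4×1 = 4
Apply the phenotype rules: R_P_ (12) → walnut; R_pp (4) → rose
Phenotype counts (out of 16): 12 walnut, 4 rose
Ratio: 3 walnut : 1 rose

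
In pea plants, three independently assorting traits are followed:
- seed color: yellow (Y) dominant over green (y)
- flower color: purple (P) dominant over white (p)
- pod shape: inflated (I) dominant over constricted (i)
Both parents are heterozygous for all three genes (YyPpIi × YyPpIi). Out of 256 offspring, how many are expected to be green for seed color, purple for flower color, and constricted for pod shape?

Trihybrid cross: YyPpIi × YyPpIi
Each trait segregates independently with a 3:1 phenotypic ratio, so each gene contributes 3/4 (dominant) or 1/4 (recessive).
Target: green (seed color), purple (flower color), constricted (pod shape)
Probability = product of independent per-trait probabilities
= 1/4 × 3/4 × 1/4 = 3/64
Expected count = 3/64 × 256 = 12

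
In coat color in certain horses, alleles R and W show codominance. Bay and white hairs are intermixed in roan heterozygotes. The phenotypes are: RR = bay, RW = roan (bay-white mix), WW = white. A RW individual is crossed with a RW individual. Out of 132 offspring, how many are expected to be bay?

Punnett square for RW × RW:
Offspring genotypes: 1 RR, 2 RW, 1 WW
Phenotype counts: 1 bay, 2 roan (bay-white mix), 1 white
bay: 1 out of 4 → fraction 1/4
Expected count = 1/4 × 132 = 33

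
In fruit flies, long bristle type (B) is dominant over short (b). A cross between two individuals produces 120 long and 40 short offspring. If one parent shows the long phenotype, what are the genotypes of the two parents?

Observed offspring: 120 long, 40 short
The observed ratio simplifies to 3:1. Short (bb) offspring appear, so each parent must contribute one b allele. The parent stated to show long carries B, so it is Bb. The other parent is then either Bb or bb: Bb × bb would give a 1:1 split, whereas Bb × Bb gives 3:1 — matching the data. So both parents are heterozygous (Bb × Bb).
Parent genotypes: Bb × Bb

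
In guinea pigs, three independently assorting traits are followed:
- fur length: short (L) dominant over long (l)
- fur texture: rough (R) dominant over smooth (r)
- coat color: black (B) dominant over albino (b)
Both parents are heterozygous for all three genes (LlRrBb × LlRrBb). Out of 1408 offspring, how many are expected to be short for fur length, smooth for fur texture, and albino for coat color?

Trihybrid cross: LlRrBb × LlRrBb
Each trait segregates independently with a 3:1 phenotypic ratio, so each gene contributes 3/4 (dominant) or 1/4 (recessive).
Target: short (fur length), smooth (fur texture), albino (coat color)
Probability = product of independent per-trait probabilities
= 3/4 × 1/4 × 1/4 = 3/64
Expected count = 3/64 × 1408 = 66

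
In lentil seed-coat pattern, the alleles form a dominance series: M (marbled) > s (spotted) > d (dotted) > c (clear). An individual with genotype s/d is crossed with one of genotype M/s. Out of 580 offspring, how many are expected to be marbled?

Cross: s/d × M/s
Allele dominance: M > s > d > c
Offspring genotypes: 1 M/s, 1 s/s, 1 M/d, 1 s/d
Phenotype counts: 2 marbled, 2 spotted
marbled: 2 out of 4 → fraction 1/2
Expected count = 1/2 × 580 = 290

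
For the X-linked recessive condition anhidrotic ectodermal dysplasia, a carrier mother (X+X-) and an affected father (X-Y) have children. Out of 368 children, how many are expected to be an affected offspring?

Cross: X+X- × X-Y
Offspring: 1 X+X-, 1 X+Y, 1 X-X-, 1 X-Y
Probability of an affected offspring: 2/4 = 1/2
Expected count = 1/2 × 368 = 184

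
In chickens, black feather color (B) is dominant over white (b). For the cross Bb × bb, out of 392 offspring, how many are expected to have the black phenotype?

Punnett square for Bb × bb:
Offspring genotypes: 2 Bb, 2 bb
Total offspring: 4
Count with target: 2
Probability: 2/4 = 1/2
Expected count = 1/2 × 392 = 196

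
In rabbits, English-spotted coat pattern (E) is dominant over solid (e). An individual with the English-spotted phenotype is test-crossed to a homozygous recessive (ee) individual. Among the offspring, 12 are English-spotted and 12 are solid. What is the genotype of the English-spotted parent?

Test cross: ? × ee
Offspring: 12 English-spotted, 12 solid — approximately 1:1.
A 1:1 ratio in a test cross indicates the unknown parent is heterozygous (Ee).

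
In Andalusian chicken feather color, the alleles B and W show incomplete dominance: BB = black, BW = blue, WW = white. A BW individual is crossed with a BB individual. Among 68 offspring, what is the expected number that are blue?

Punnett square for BW × BB:
Offspring genotypes: 2 BB, 2 BW
Phenotype counts: 2 black, 2 blue
blue: 2 out of 4 → fraction 1/2
Expected count = 1/2 × 68 = 34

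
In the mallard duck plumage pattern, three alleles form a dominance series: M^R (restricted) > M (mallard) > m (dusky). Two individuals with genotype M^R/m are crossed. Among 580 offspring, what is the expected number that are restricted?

Cross: M^R/m × M^R/m
Allele dominance: M^R > M > m
Offspring genotypes: 1 M^R/M^R, 2 M^R/m, 1 m/m
Phenotype counts: 3 restricted, 1 dusky
restricted: 3 out of 4 → fraction 3/4
Expected count = 3/4 × 580 = 435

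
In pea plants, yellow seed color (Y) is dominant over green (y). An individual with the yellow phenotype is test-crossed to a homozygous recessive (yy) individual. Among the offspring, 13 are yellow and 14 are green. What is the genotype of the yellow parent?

Test cross: ? × yy
Offspring: 13 yellow, 14 green — approximately 1:1.
A 1:1 ratio in a test cross indicates the unknown parent is heterozygous (Yy).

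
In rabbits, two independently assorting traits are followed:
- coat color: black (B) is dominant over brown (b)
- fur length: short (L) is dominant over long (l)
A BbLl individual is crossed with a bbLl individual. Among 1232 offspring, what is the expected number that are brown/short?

Dihybrid cross BbLl × bbLl — consider each gene separately:
coat color: Bb × bb → 2 Bb, 2 bb → 2 B_ : 2 bb (out of 4)
fur length: Ll × Ll → 1 LL, 2 Ll, 1 ll → 3 L_ : 1 ll (out of 4)
Combine (counts out of 4 × 4 = 16): black/short (B_L_) = 2×3 = 6; black/long (B_ll) = 2×1 = 2; brown/short (bbL_) = 2×3 = 6; brown/long (bbll) = 2×1 = 2
Phenotype counts (out of 16): 6 black/short, 2 black/long, 6 brown/short, 2 brown/long
brown/short: 6 out of 16 → fraction 3/8
Expected count = 3/8 × 1232 = 462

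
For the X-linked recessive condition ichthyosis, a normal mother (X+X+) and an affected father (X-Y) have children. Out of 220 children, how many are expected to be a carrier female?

Cross: X+X+ × X-Y
Offspring: 2 X+X-, 2 X+Y
Probability of a carrier female: 2/4 = 1/2
Expected count = 1/2 × 220 = 110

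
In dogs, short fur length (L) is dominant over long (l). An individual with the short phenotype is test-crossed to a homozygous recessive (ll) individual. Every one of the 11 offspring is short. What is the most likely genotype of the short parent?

Test cross: ? × ll
All offspring are short.
If the unknown parent were heterozygous (Ll), about half of 11 offspring would be long; none are. The unknown parent is most likely homozygous dominant (LL).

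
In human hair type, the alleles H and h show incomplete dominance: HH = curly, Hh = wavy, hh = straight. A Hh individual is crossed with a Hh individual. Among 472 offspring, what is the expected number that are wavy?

Punnett square for Hh × Hh:
Offspring genotypes: 1 HH, 2 Hh, 1 hh
Phenotype counts: 1 curly, 2 wavy, 1 straight
wavy: 2 out of 4 → fraction 1/2
Expected count = 1/2 × 472 = 236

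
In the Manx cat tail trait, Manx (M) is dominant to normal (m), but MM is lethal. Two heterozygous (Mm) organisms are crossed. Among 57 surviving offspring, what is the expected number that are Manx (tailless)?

Cross: Mm × Mm
Punnett square offspring (before lethality): 1 MM, 2 Mm, 1 mm
The MM genotype is lethal (embryos die); surviving offspring: 2 Mm, 1 mm
Manx (tailless): 2 out of 3 → fraction 2/3
Expected count = 2/3 × 57 = 38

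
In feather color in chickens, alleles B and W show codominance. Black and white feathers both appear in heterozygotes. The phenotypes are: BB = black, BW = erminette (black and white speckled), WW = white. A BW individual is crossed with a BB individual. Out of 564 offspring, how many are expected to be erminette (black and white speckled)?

Punnett square for BW × BB:
Offspring genotypes: 2 BB, 2 BW
Phenotype counts: 2 black, 2 erminette (black and white speckled)
erminette (black and white speckled): 2 out of 4 → fraction 1/2
Expected count = 1/2 × 564 = 282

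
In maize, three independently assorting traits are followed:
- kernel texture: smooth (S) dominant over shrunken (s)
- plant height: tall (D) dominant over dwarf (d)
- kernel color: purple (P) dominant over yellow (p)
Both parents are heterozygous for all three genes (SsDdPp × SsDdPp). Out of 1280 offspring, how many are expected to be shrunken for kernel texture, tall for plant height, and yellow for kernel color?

Trihybrid cross: SsDdPp × SsDdPp
Each trait segregates independently with a 3:1 phenotypic ratio, so each gene contributes 3/4 (dominant) or 1/4 (recessive).
Target: shrunken (kernel texture), tall (plant height), yellow (kernel color)
Probability = product of independent per-trait probabilities
= 1/4 × 3/4 × 1/4 = 3/64
Expected count = 3/64 × 1280 = 60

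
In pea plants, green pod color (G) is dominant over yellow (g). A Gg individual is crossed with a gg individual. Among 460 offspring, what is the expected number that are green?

Punnett square for Gg × gg:
Offspring genotypes: 2 Gg, 2 gg
green: 2, yellow: 2
green: 2 out of 4 → fraction 1/2
Expected count = 1/2 × 460 = 230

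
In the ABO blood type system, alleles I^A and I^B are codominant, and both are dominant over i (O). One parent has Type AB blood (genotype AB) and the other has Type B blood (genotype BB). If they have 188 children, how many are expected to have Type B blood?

Cross: AB × BB
Possible offspring genotypes: 2 AB, 2 BB
Blood type counts: 2 Type AB, 2 Type B
Probability of Type B: 2/4 = 1/2
Expected count = 1/2 × 188 = 94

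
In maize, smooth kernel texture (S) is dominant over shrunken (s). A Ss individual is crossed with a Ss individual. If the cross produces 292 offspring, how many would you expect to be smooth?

Punnett square for Ss × Ss:
Offspring genotypes: 1 SS, 2 Ss, 1 ss
smooth: 3, shrunken: 1
smooth: 3 out of 4 → fraction 3/4
Expected count = 3/4 × 292 = 219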